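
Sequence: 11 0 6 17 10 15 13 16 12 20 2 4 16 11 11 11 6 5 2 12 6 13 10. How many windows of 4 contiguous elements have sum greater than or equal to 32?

(11, 0, 6, 17) → sum 34  ≥ 32 ✓
(0, 6, 17, 10) → sum 33  ≥ 32 ✓
(6, 17, 10, 15) → sum 48  ≥ 32 ✓
(17, 10, 15, 13) → sum 55  ≥ 32 ✓
(10, 15, 13, 16) → sum 54  ≥ 32 ✓
(15, 13, 16, 12) → sum 56  ≥ 32 ✓
(13, 16, 12, 20) → sum 61  ≥ 32 ✓
(16, 12, 20, 2) → sum 50  ≥ 32 ✓
(12, 20, 2, 4) → sum 38  ≥ 32 ✓
(20, 2, 4, 16) → sum 42  ≥ 32 ✓
(2, 4, 16, 11) → sum 33  ≥ 32 ✓
(4, 16, 11, 11) → sum 42  ≥ 32 ✓
(16, 11, 11, 11) → sum 49  ≥ 32 ✓
(11, 11, 11, 6) → sum 39  ≥ 32 ✓
(11, 11, 6, 5) → sum 33  ≥ 32 ✓
(11, 6, 5, 2) → sum 24
(6, 5, 2, 12) → sum 25
(5, 2, 12, 6) → sum 25
(2, 12, 6, 13) → sum 33  ≥ 32 ✓
(12, 6, 13, 10) → sum 41  ≥ 32 ✓
17 windows satisfy the condition.

17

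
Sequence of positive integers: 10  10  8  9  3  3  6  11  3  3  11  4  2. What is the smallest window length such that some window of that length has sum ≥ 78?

Extend right; whenever the sum reaches 78, record the length and shrink from the left:
add 10: running sum 10 < 78
add 10: running sum 20 < 78
add 8: running sum 28 < 78
add 9: running sum 37 < 78
add 3: running sum 40 < 78
add 3: running sum 43 < 78
add 6: running sum 49 < 78
add 11: running sum 60 < 78
add 3: running sum 63 < 78
add 3: running sum 66 < 78
add 11: running sum 77 < 78
add 4: shortest ending here [10, 10, 8, 9, 3, 3, 6, 11, 3, 3, 11, 4] sum 81, len 12
add 2: shortest ending here [10, 10, 8, 9, 3, 3, 6, 11, 3, 3, 11, 4, 2] sum 83, len 13
Shortest qualifying length: 12.

12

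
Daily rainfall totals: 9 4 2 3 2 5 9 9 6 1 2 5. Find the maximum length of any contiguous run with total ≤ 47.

10

Extend to the right; shrink from the left whenever the sum exceeds 47:
→ 9: sum 9, len 1
→ 4: sum 13, len 2
→ 2: sum 15, len 3
→ 3: sum 18, len 4
→ 2: sum 20, len 5
→ 5: sum 25, len 6
→ 9: sum 34, len 7
→ 9: sum 43, len 8
→ 6 (dropped 9): sum 40, len 8
→ 1: sum 41, len 9
→ 2: sum 43, len 10
→ 5 (dropped 4): sum 44, len 10
Longest length seen: 10.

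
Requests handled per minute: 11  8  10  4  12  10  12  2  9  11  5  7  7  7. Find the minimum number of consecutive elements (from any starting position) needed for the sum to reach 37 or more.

add 11: running sum 11 < 37
add 8: running sum 19 < 37
add 10: running sum 29 < 37
add 4: running sum 33 < 37
end 4: [11, 8, 10, 4, 12] sum 45, len 5
end 5: [8, 10, 4, 12, 10] sum 44, len 5
end 6: [4, 12, 10, 12] sum 38, len 4
end 7: [4, 12, 10, 12, 2] sum 40, len 5
end 8: [12, 10, 12, 2, 9] sum 45, len 5
end 9: [10, 12, 2, 9, 11] sum 44, len 5
end 10: [12, 2, 9, 11, 5] sum 39, len 5
end 11: [12, 2, 9, 11, 5, 7] sum 46, len 6
end 12: [9, 11, 5, 7, 7] sum 39, len 5
end 13: [11, 5, 7, 7, 7] sum 37, len 5
Shortest qualifying length: 4.

4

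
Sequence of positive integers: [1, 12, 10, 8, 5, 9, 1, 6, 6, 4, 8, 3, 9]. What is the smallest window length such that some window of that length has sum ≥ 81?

12

Extend right; whenever the sum reaches 81, record the length and shrink from the left:
add 1: running sum 1 < 81
add 12: running sum 13 < 81
add 10: running sum 23 < 81
add 8: running sum 31 < 81
add 5: running sum 36 < 81
add 9: running sum 45 < 81
add 1: running sum 46 < 81
add 6: running sum 52 < 81
add 6: running sum 58 < 81
add 4: running sum 62 < 81
add 8: running sum 70 < 81
add 3: running sum 73 < 81
add 9: shortest ending here [12, 10, 8, 5, 9, 1, 6, 6, 4, 8, 3, 9] sum 81, len 12
Shortest qualifying length: 12.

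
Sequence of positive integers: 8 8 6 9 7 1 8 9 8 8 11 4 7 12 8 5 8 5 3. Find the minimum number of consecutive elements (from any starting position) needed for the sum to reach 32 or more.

add 8: running sum 8 < 32
add 8: running sum 16 < 32
add 6: running sum 22 < 32
add 9: running sum 31 < 32
add 7: shortest ending here [8, 8, 6, 9, 7] sum 38, len 5
add 1: shortest ending here [8, 8, 6, 9, 7, 1] sum 39, len 6
add 8: shortest ending here [8, 6, 9, 7, 1, 8] sum 39, len 6
add 9: shortest ending here [9, 7, 1, 8, 9] sum 34, len 5
add 8: shortest ending here [7, 1, 8, 9, 8] sum 33, len 5
add 8: shortest ending here [8, 9, 8, 8] sum 33, len 4
add 11: shortest ending here [9, 8, 8, 11] sum 36, len 4
add 4: shortest ending here [9, 8, 8, 11, 4] sum 40, len 5
add 7: shortest ending here [8, 8, 11, 4, 7] sum 38, len 5
add 12: shortest ending here [11, 4, 7, 12] sum 34, len 4
add 8: shortest ending here [11, 4, 7, 12, 8] sum 42, len 5
add 5: shortest ending here [7, 12, 8, 5] sum 32, len 4
add 8: shortest ending here [12, 8, 5, 8] sum 33, len 4
add 5: shortest ending here [12, 8, 5, 8, 5] sum 38, len 5
add 3: shortest ending here [12, 8, 5, 8, 5, 3] sum 41, len 6
Shortest qualifying length: 4.

4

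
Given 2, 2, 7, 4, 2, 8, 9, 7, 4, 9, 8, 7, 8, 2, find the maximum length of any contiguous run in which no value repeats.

5

[2] len 1
[2] len 1
[2, 7] len 2
[2, 7, 4] len 3
[7, 4, 2] len 3
[7, 4, 2, 8] len 4
[7, 4, 2, 8, 9] len 5
[4, 2, 8, 9, 7] len 5
[2, 8, 9, 7, 4] len 5
[7, 4, 9] len 3
[7, 4, 9, 8] len 4
[4, 9, 8, 7] len 4
[7, 8] len 2
[7, 8, 2] len 3
Longest all-distinct length: 5.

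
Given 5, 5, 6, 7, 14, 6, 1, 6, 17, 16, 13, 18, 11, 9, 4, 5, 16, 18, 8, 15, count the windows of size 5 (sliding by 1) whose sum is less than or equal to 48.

5 5 6 7 14 → sum 37  ≤ 48 ✓
5 6 7 14 6 → sum 38  ≤ 48 ✓
6 7 14 6 1 → sum 34  ≤ 48 ✓
7 14 6 1 6 → sum 34  ≤ 48 ✓
14 6 1 6 17 → sum 44  ≤ 48 ✓
6 1 6 17 16 → sum 46  ≤ 48 ✓
1 6 17 16 13 → sum 53
6 17 16 13 18 → sum 70
17 16 13 18 11 → sum 75
16 13 18 11 9 → sum 67
13 18 11 9 4 → sum 55
18 11 9 4 5 → sum 47  ≤ 48 ✓
11 9 4 5 16 → sum 45  ≤ 48 ✓
9 4 5 16 18 → sum 52
4 5 16 18 8 → sum 51
5 16 18 8 15 → sum 62
8 windows satisfy the condition.

8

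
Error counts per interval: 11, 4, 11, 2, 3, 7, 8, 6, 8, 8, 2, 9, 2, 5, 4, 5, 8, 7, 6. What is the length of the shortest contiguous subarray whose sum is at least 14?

2

Extend right; whenever the sum reaches 14, record the length and shrink from the left:
add 11: running sum 11 < 14
add 4: shortest ending here [11, 4] sum 15, len 2
add 11: shortest ending here [4, 11] sum 15, len 2
add 2: shortest ending here [4, 11, 2] sum 17, len 3
add 3: shortest ending here [11, 2, 3] sum 16, len 3
add 7: shortest ending here [11, 2, 3, 7] sum 23, len 4
add 8: shortest ending here [7, 8] sum 15, len 2
add 6: shortest ending here [8, 6] sum 14, len 2
add 8: shortest ending here [6, 8] sum 14, len 2
add 8: shortest ending here [8, 8] sum 16, len 2
add 2: shortest ending here [8, 8, 2] sum 18, len 3
add 9: shortest ending here [8, 2, 9] sum 19, len 3
add 2: shortest ending here [8, 2, 9, 2] sum 21, len 4
add 5: shortest ending here [9, 2, 5] sum 16, len 3
add 4: shortest ending here [9, 2, 5, 4] sum 20, len 4
add 5: shortest ending here [5, 4, 5] sum 14, len 3
add 8: shortest ending here [4, 5, 8] sum 17, len 3
add 7: shortest ending here [8, 7] sum 15, len 2
add 6: shortest ending here [8, 7, 6] sum 21, len 3
Shortest qualifying length: 2.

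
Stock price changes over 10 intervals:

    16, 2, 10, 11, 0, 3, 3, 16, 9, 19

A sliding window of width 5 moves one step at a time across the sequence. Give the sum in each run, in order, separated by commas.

16 2 10 11 0 → sum 39
2 10 11 0 3 → sum 26
10 11 0 3 3 → sum 27
11 0 3 3 16 → sum 33
0 3 3 16 9 → sum 31
3 3 16 9 19 → sum 50

39, 26, 27, 33, 31, 50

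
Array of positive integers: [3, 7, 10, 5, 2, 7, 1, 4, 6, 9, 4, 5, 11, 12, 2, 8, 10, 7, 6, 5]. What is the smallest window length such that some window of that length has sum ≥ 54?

7

add 3: running sum 3 < 54
add 7: running sum 10 < 54
add 10: running sum 20 < 54
add 5: running sum 25 < 54
add 2: running sum 27 < 54
add 7: running sum 34 < 54
add 1: running sum 35 < 54
add 4: running sum 39 < 54
add 6: running sum 45 < 54
end 9: [3, 7, 10, 5, 2, 7, 1, 4, 6, 9] sum 54, len 10
end 10: [7, 10, 5, 2, 7, 1, 4, 6, 9, 4] sum 55, len 10
end 11: [7, 10, 5, 2, 7, 1, 4, 6, 9, 4, 5] sum 60, len 11
end 12: [5, 2, 7, 1, 4, 6, 9, 4, 5, 11] sum 54, len 10
end 13: [7, 1, 4, 6, 9, 4, 5, 11, 12] sum 59, len 9
end 14: [1, 4, 6, 9, 4, 5, 11, 12, 2] sum 54, len 9
end 15: [6, 9, 4, 5, 11, 12, 2, 8] sum 57, len 8
end 16: [9, 4, 5, 11, 12, 2, 8, 10] sum 61, len 8
end 17: [5, 11, 12, 2, 8, 10, 7] sum 55, len 7
end 18: [11, 12, 2, 8, 10, 7, 6] sum 56, len 7
end 19: [11, 12, 2, 8, 10, 7, 6, 5] sum 61, len 8
Shortest qualifying length: 7.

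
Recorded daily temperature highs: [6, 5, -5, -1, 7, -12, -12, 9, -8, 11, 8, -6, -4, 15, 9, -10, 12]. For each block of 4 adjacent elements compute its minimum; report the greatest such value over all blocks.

6 5 -5 -1 → min -5
5 -5 -1 7 → min -5
-5 -1 7 -12 → min -12
-1 7 -12 -12 → min -12
7 -12 -12 9 → min -12
-12 -12 9 -8 → min -12
-12 9 -8 11 → min -12
9 -8 11 8 → min -8
-8 11 8 -6 → min -8
11 8 -6 -4 → min -6
8 -6 -4 15 → min -6
-6 -4 15 9 → min -6
-4 15 9 -10 → min -10
15 9 -10 12 → min -10
Greatest of these is -5.

-5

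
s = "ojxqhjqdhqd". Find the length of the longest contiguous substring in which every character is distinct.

5

[o] len 1
[o, j] len 2
[o, j, x] len 3
[o, j, x, q] len 4
[o, j, x, q, h] len 5
[x, q, h, j] len 4
[h, j, q] len 3
[h, j, q, d] len 4
[j, q, d, h] len 4
[d, h, q] len 3
[h, q, d] len 3
Longest all-distinct length: 5.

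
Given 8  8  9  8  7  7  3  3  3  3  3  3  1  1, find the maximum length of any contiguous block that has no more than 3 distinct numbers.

Extend right; when distinct count exceeds 3, shrink from the left:
[8] 1 distinct, len 1
[8, 8] 1 distinct, len 2
[8, 8, 9] 2 distinct, len 3
[8, 8, 9, 8] 2 distinct, len 4
[8, 8, 9, 8, 7] 3 distinct, len 5
[8, 8, 9, 8, 7, 7] 3 distinct, len 6
[8, 7, 7, 3] 3 distinct, len 4
[8, 7, 7, 3, 3] 3 distinct, len 5
[8, 7, 7, 3, 3, 3] 3 distinct, len 6
[8, 7, 7, 3, 3, 3, 3] 3 distinct, len 7
[8, 7, 7, 3, 3, 3, 3, 3] 3 distinct, len 8
[8, 7, 7, 3, 3, 3, 3, 3, 3] 3 distinct, len 9
[7, 7, 3, 3, 3, 3, 3, 3, 1] 3 distinct, len 9
[7, 7, 3, 3, 3, 3, 3, 3, 1, 1] 3 distinct, len 10
Longest length with ≤3 distinct: 10.

10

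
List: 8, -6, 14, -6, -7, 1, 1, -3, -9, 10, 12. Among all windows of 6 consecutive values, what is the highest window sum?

12

Each size-6 window and its sum:
[8, -6, 14, -6, -7, 1] → sum 4
[-6, 14, -6, -7, 1, 1] → sum -3
[14, -6, -7, 1, 1, -3] → sum 0
[-6, -7, 1, 1, -3, -9] → sum -23
[-7, 1, 1, -3, -9, 10] → sum -7
[1, 1, -3, -9, 10, 12] → sum 12
Highest of these is 12.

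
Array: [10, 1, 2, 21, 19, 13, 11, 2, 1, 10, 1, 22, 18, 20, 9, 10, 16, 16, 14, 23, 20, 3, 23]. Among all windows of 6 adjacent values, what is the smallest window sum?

38

(10, 1, 2, 21, 19, 13) → sum 66
(1, 2, 21, 19, 13, 11) → sum 67
(2, 21, 19, 13, 11, 2) → sum 68
(21, 19, 13, 11, 2, 1) → sum 67
(19, 13, 11, 2, 1, 10) → sum 56
(13, 11, 2, 1, 10, 1) → sum 38
(11, 2, 1, 10, 1, 22) → sum 47
(2, 1, 10, 1, 22, 18) → sum 54
(1, 10, 1, 22, 18, 20) → sum 72
(10, 1, 22, 18, 20, 9) → sum 80
(1, 22, 18, 20, 9, 10) → sum 80
(22, 18, 20, 9, 10, 16) → sum 95
(18, 20, 9, 10, 16, 16) → sum 89
(20, 9, 10, 16, 16, 14) → sum 85
(9, 10, 16, 16, 14, 23) → sum 88
(10, 16, 16, 14, 23, 20) → sum 99
(16, 16, 14, 23, 20, 3) → sum 92
(16, 14, 23, 20, 3, 23) → sum 99
Smallest of these is 38.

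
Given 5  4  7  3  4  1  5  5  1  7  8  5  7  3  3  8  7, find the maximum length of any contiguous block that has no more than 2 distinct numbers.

4

[5] 1 distinct, len 1
[5, 4] 2 distinct, len 2
[4, 7] 2 distinct, len 2
[7, 3] 2 distinct, len 2
[3, 4] 2 distinct, len 2
[4, 1] 2 distinct, len 2
[1, 5] 2 distinct, len 2
[1, 5, 5] 2 distinct, len 3
[1, 5, 5, 1] 2 distinct, len 4
[1, 7] 2 distinct, len 2
[7, 8] 2 distinct, len 2
[8, 5] 2 distinct, len 2
[5, 7] 2 distinct, len 2
[7, 3] 2 distinct, len 2
[7, 3, 3] 2 distinct, len 3
[3, 3, 8] 2 distinct, len 3
[8, 7] 2 distinct, len 2
Longest length with ≤2 distinct: 4.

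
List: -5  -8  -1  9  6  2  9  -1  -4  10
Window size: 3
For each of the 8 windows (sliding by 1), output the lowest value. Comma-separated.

-5 -8 -1 → min -8
-8 -1 9 → min -8
-1 9 6 → min -1
9 6 2 → min 2
6 2 9 → min 2
2 9 -1 → min -1
9 -1 -4 → min -4
-1 -4 10 → min -4

-8, -8, -1, 2, 2, -1, -4, -4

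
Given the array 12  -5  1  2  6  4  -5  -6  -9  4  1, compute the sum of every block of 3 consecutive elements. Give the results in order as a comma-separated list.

Sliding a size-3 window across the 11 values:
[12, -5, 1] → sum 8
[-5, 1, 2] → sum -2
[1, 2, 6] → sum 9
[2, 6, 4] → sum 12
[6, 4, -5] → sum 5
[4, -5, -6] → sum -7
[-5, -6, -9] → sum -20
[-6, -9, 4] → sum -11
[-9, 4, 1] → sum -4

8, -2, 9, 12, 5, -7, -20, -11, -4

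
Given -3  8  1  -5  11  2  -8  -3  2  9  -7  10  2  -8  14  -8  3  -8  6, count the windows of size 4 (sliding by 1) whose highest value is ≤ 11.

-3 8 1 -5 → max 8  ≤ 11 ✓
8 1 -5 11 → max 11  ≤ 11 ✓
1 -5 11 2 → max 11  ≤ 11 ✓
-5 11 2 -8 → max 11  ≤ 11 ✓
11 2 -8 -3 → max 11  ≤ 11 ✓
2 -8 -3 2 → max 2  ≤ 11 ✓
-8 -3 2 9 → max 9  ≤ 11 ✓
-3 2 9 -7 → max 9  ≤ 11 ✓
2 9 -7 10 → max 10  ≤ 11 ✓
9 -7 10 2 → max 10  ≤ 11 ✓
-7 10 2 -8 → max 10  ≤ 11 ✓
10 2 -8 14 → max 14
2 -8 14 -8 → max 14
-8 14 -8 3 → max 14
14 -8 3 -8 → max 14
-8 3 -8 6 → max 6  ≤ 11 ✓
12 windows satisfy the condition.

12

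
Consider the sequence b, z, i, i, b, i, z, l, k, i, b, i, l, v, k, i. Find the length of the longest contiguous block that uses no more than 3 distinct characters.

7

[b] 1 distinct, len 1
[b, z] 2 distinct, len 2
[b, z, i] 3 distinct, len 3
[b, z, i, i] 3 distinct, len 4
[b, z, i, i, b] 3 distinct, len 5
[b, z, i, i, b, i] 3 distinct, len 6
[b, z, i, i, b, i, z] 3 distinct, len 7
[i, z, l] 3 distinct, len 3
[z, l, k] 3 distinct, len 3
[l, k, i] 3 distinct, len 3
[k, i, b] 3 distinct, len 3
[k, i, b, i] 3 distinct, len 4
[i, b, i, l] 3 distinct, len 4
[i, l, v] 3 distinct, len 3
[l, v, k] 3 distinct, len 3
[v, k, i] 3 distinct, len 3
Longest length with ≤3 distinct: 7.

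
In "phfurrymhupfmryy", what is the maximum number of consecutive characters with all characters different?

add p: [p] len 1
add h: [p, h] len 2
add f: [p, h, f] len 3
add u: [p, h, f, u] len 4
add r: [p, h, f, u, r] len 5
add r (repeat r, move left end past it): [r] len 1
add y: [r, y] len 2
add m: [r, y, m] len 3
add h: [r, y, m, h] len 4
add u: [r, y, m, h, u] len 5
add p: [r, y, m, h, u, p] len 6
add f: [r, y, m, h, u, p, f] len 7
add m (repeat m, move left end past it): [h, u, p, f, m] len 5
add r: [h, u, p, f, m, r] len 6
add y: [h, u, p, f, m, r, y] len 7
add y (repeat y, move left end past it): [y] len 1
Longest all-distinct length: 7.

7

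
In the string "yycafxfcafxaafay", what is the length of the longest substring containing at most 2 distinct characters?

Extend right; when distinct count exceeds 2, shrink from the left:
[y] 1 distinct, len 1
[y, y] 1 distinct, len 2
[y, y, c] 2 distinct, len 3
[c, a] 2 distinct, len 2
[a, f] 2 distinct, len 2
[f, x] 2 distinct, len 2
[f, x, f] 2 distinct, len 3
[f, c] 2 distinct, len 2
[c, a] 2 distinct, len 2
[a, f] 2 distinct, len 2
[f, x] 2 distinct, len 2
[x, a] 2 distinct, len 2
[x, a, a] 2 distinct, len 3
[a, a, f] 2 distinct, len 3
[a, a, f, a] 2 distinct, len 4
[a, y] 2 distinct, len 2
Longest length with ≤2 distinct: 4.

4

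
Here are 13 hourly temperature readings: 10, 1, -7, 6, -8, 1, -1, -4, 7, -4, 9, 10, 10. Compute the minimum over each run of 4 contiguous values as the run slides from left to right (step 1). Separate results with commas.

(10, 1, -7, 6) → min -7
(1, -7, 6, -8) → min -8
(-7, 6, -8, 1) → min -8
(6, -8, 1, -1) → min -8
(-8, 1, -1, -4) → min -8
(1, -1, -4, 7) → min -4
(-1, -4, 7, -4) → min -4
(-4, 7, -4, 9) → min -4
(7, -4, 9, 10) → min -4
(-4, 9, 10, 10) → min -4

-7, -8, -8, -8, -8, -4, -4, -4, -4, -4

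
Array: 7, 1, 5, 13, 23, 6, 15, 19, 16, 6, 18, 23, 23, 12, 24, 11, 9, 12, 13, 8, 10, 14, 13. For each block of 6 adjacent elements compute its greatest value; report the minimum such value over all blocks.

13

[7, 1, 5, 13, 23, 6] → max 23
[1, 5, 13, 23, 6, 15] → max 23
[5, 13, 23, 6, 15, 19] → max 23
[13, 23, 6, 15, 19, 16] → max 23
[23, 6, 15, 19, 16, 6] → max 23
[6, 15, 19, 16, 6, 18] → max 19
[15, 19, 16, 6, 18, 23] → max 23
[19, 16, 6, 18, 23, 23] → max 23
[16, 6, 18, 23, 23, 12] → max 23
[6, 18, 23, 23, 12, 24] → max 24
[18, 23, 23, 12, 24, 11] → max 24
[23, 23, 12, 24, 11, 9] → max 24
[23, 12, 24, 11, 9, 12] → max 24
[12, 24, 11, 9, 12, 13] → max 24
[24, 11, 9, 12, 13, 8] → max 24
[11, 9, 12, 13, 8, 10] → max 13
[9, 12, 13, 8, 10, 14] → max 14
[12, 13, 8, 10, 14, 13] → max 14
Minimum of these is 13.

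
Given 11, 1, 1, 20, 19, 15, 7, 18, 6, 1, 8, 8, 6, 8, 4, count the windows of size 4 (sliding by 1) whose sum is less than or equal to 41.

8

11 1 1 20 → sum 33  ≤ 41 ✓
1 1 20 19 → sum 41  ≤ 41 ✓
1 20 19 15 → sum 55
20 19 15 7 → sum 61
19 15 7 18 → sum 59
15 7 18 6 → sum 46
7 18 6 1 → sum 32  ≤ 41 ✓
18 6 1 8 → sum 33  ≤ 41 ✓
6 1 8 8 → sum 23  ≤ 41 ✓
1 8 8 6 → sum 23  ≤ 41 ✓
8 8 6 8 → sum 30  ≤ 41 ✓
8 6 8 4 → sum 26  ≤ 41 ✓
8 windows satisfy the condition.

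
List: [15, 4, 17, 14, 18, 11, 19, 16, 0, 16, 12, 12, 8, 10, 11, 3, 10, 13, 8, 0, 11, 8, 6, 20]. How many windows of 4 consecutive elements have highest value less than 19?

16

(15, 4, 17, 14) → max 17  < 19 ✓
(4, 17, 14, 18) → max 18  < 19 ✓
(17, 14, 18, 11) → max 18  < 19 ✓
(14, 18, 11, 19) → max 19
(18, 11, 19, 16) → max 19
(11, 19, 16, 0) → max 19
(19, 16, 0, 16) → max 19
(16, 0, 16, 12) → max 16  < 19 ✓
(0, 16, 12, 12) → max 16  < 19 ✓
(16, 12, 12, 8) → max 16  < 19 ✓
(12, 12, 8, 10) → max 12  < 19 ✓
(12, 8, 10, 11) → max 12  < 19 ✓
(8, 10, 11, 3) → max 11  < 19 ✓
(10, 11, 3, 10) → max 11  < 19 ✓
(11, 3, 10, 13) → max 13  < 19 ✓
(3, 10, 13, 8) → max 13  < 19 ✓
(10, 13, 8, 0) → max 13  < 19 ✓
(13, 8, 0, 11) → max 13  < 19 ✓
(8, 0, 11, 8) → max 11  < 19 ✓
(0, 11, 8, 6) → max 11  < 19 ✓
(11, 8, 6, 20) → max 20
16 windows satisfy the condition.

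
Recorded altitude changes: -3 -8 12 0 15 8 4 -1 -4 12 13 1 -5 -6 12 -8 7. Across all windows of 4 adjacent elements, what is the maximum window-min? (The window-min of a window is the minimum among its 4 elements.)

0

[-3, -8, 12, 0] → min -8
[-8, 12, 0, 15] → min -8
[12, 0, 15, 8] → min 0
[0, 15, 8, 4] → min 0
[15, 8, 4, -1] → min -1
[8, 4, -1, -4] → min -4
[4, -1, -4, 12] → min -4
[-1, -4, 12, 13] → min -4
[-4, 12, 13, 1] → min -4
[12, 13, 1, -5] → min -5
[13, 1, -5, -6] → min -6
[1, -5, -6, 12] → min -6
[-5, -6, 12, -8] → min -8
[-6, 12, -8, 7] → min -8
Maximum of these is 0.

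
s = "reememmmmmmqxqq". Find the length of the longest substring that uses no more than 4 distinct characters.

14

Extend right; when distinct count exceeds 4, shrink from the left:
add r: window [r] (1 distinct), len 1
add e: window [r, e] (2 distinct), len 2
add e: window [r, e, e] (2 distinct), len 3
add m: window [r, e, e, m] (3 distinct), len 4
add e: window [r, e, e, m, e] (3 distinct), len 5
add m: window [r, e, e, m, e, m] (3 distinct), len 6
add m: window [r, e, e, m, e, m, m] (3 distinct), len 7
add m: window [r, e, e, m, e, m, m, m] (3 distinct), len 8
add m: window [r, e, e, m, e, m, m, m, m] (3 distinct), len 9
add m: window [r, e, e, m, e, m, m, m, m, m] (3 distinct), len 10
add m: window [r, e, e, m, e, m, m, m, m, m, m] (3 distinct), len 11
add q: window [r, e, e, m, e, m, m, m, m, m, m, q] (4 distinct), len 12
add x: window [e, e, m, e, m, m, m, m, m, m, q, x] (4 distinct), len 12
add q: window [e, e, m, e, m, m, m, m, m, m, q, x, q] (4 distinct), len 13
add q: window [e, e, m, e, m, m, m, m, m, m, q, x, q, q] (4 distinct), len 14
Longest length with ≤4 distinct: 14.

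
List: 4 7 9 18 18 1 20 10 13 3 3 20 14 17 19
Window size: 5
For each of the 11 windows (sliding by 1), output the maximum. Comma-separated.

18, 18, 20, 20, 20, 20, 20, 20, 20, 20, 20

4 7 9 18 18 → max 18
7 9 18 18 1 → max 18
9 18 18 1 20 → max 20
18 18 1 20 10 → max 20
18 1 20 10 13 → max 20
1 20 10 13 3 → max 20
20 10 13 3 3 → max 20
10 13 3 3 20 → max 20
13 3 3 20 14 → max 20
3 3 20 14 17 → max 20
3 20 14 17 19 → max 20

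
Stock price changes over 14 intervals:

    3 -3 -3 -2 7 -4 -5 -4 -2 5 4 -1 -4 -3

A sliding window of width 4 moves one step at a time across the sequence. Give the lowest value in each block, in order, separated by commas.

3 -3 -3 -2 → min -3
-3 -3 -2 7 → min -3
-3 -2 7 -4 → min -4
-2 7 -4 -5 → min -5
7 -4 -5 -4 → min -5
-4 -5 -4 -2 → min -5
-5 -4 -2 5 → min -5
-4 -2 5 4 → min -4
-2 5 4 -1 → min -2
5 4 -1 -4 → min -4
4 -1 -4 -3 → min -4

-3, -3, -4, -5, -5, -5, -5, -4, -2, -4, -4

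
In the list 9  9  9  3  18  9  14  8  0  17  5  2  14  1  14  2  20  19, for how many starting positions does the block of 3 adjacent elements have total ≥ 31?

(9, 9, 9) → sum 27
(9, 9, 3) → sum 21
(9, 3, 18) → sum 30
(3, 18, 9) → sum 30
(18, 9, 14) → sum 41  ≥ 31 ✓
(9, 14, 8) → sum 31  ≥ 31 ✓
(14, 8, 0) → sum 22
(8, 0, 17) → sum 25
(0, 17, 5) → sum 22
(17, 5, 2) → sum 24
(5, 2, 14) → sum 21
(2, 14, 1) → sum 17
(14, 1, 14) → sum 29
(1, 14, 2) → sum 17
(14, 2, 20) → sum 36  ≥ 31 ✓
(2, 20, 19) → sum 41  ≥ 31 ✓
4 windows satisfy the condition.

4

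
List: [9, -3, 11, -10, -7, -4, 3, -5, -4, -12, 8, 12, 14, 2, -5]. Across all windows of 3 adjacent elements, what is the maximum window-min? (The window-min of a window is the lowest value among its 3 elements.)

8

Each size-3 window and its min:
(9, -3, 11) → min -3
(-3, 11, -10) → min -10
(11, -10, -7) → min -10
(-10, -7, -4) → min -10
(-7, -4, 3) → min -7
(-4, 3, -5) → min -5
(3, -5, -4) → min -5
(-5, -4, -12) → min -12
(-4, -12, 8) → min -12
(-12, 8, 12) → min -12
(8, 12, 14) → min 8
(12, 14, 2) → min 2
(14, 2, -5) → min -5
Maximum of these is 8.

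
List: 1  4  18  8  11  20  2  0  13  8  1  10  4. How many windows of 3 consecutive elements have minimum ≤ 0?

(1, 4, 18) → min 1
(4, 18, 8) → min 4
(18, 8, 11) → min 8
(8, 11, 20) → min 8
(11, 20, 2) → min 2
(20, 2, 0) → min 0  ≤ 0 ✓
(2, 0, 13) → min 0  ≤ 0 ✓
(0, 13, 8) → min 0  ≤ 0 ✓
(13, 8, 1) → min 1
(8, 1, 10) → min 1
(1, 10, 4) → min 1
3 windows satisfy the condition.

3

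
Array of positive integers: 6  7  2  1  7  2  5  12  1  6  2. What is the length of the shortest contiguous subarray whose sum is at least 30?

6

add 6: running sum 6 < 30
add 7: running sum 13 < 30
add 2: running sum 15 < 30
add 1: running sum 16 < 30
add 7: running sum 23 < 30
add 2: running sum 25 < 30
add 5: shortest ending here [6, 7, 2, 1, 7, 2, 5] sum 30, len 7
add 12: shortest ending here [7, 2, 1, 7, 2, 5, 12] sum 36, len 7
add 1: shortest ending here [2, 1, 7, 2, 5, 12, 1] sum 30, len 7
add 6: shortest ending here [7, 2, 5, 12, 1, 6] sum 33, len 6
add 2: shortest ending here [7, 2, 5, 12, 1, 6, 2] sum 35, len 7
Shortest qualifying length: 6.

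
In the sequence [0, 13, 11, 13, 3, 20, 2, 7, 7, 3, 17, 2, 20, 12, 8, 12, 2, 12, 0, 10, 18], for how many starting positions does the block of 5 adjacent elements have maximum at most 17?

6

(0, 13, 11, 13, 3) → max 13  ≤ 17 ✓
(13, 11, 13, 3, 20) → max 20
(11, 13, 3, 20, 2) → max 20
(13, 3, 20, 2, 7) → max 20
(3, 20, 2, 7, 7) → max 20
(20, 2, 7, 7, 3) → max 20
(2, 7, 7, 3, 17) → max 17  ≤ 17 ✓
(7, 7, 3, 17, 2) → max 17  ≤ 17 ✓
(7, 3, 17, 2, 20) → max 20
(3, 17, 2, 20, 12) → max 20
(17, 2, 20, 12, 8) → max 20
(2, 20, 12, 8, 12) → max 20
(20, 12, 8, 12, 2) → max 20
(12, 8, 12, 2, 12) → max 12  ≤ 17 ✓
(8, 12, 2, 12, 0) → max 12  ≤ 17 ✓
(12, 2, 12, 0, 10) → max 12  ≤ 17 ✓
(2, 12, 0, 10, 18) → max 18
6 windows satisfy the condition.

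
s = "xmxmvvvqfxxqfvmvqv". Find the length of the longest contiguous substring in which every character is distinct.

add x: [x] len 1
add m: [x, m] len 2
add x (repeat x, move left end past it): [m, x] len 2
add m (repeat m, move left end past it): [x, m] len 2
add v: [x, m, v] len 3
add v (repeat v, move left end past it): [v] len 1
add v (repeat v, move left end past it): [v] len 1
add q: [v, q] len 2
add f: [v, q, f] len 3
add x: [v, q, f, x] len 4
add x (repeat x, move left end past it): [x] len 1
add q: [x, q] len 2
add f: [x, q, f] len 3
add v: [x, q, f, v] len 4
add m: [x, q, f, v, m] len 5
add v (repeat v, move left end past it): [m, v] len 2
add q: [m, v, q] len 3
add v (repeat v, move left end past it): [q, v] len 2
Longest all-distinct length: 5.

5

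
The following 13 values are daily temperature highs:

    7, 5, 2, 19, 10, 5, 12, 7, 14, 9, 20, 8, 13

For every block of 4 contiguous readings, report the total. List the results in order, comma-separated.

7 5 2 19 → sum 33
5 2 19 10 → sum 36
2 19 10 5 → sum 36
19 10 5 12 → sum 46
10 5 12 7 → sum 34
5 12 7 14 → sum 38
12 7 14 9 → sum 42
7 14 9 20 → sum 50
14 9 20 8 → sum 51
9 20 8 13 → sum 50

33, 36, 36, 46, 34, 38, 42, 50, 51, 50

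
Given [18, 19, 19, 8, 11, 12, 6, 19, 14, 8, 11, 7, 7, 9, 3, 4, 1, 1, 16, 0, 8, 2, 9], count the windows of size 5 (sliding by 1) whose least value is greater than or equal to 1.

15

(18, 19, 19, 8, 11) → min 8  ≥ 1 ✓
(19, 19, 8, 11, 12) → min 8  ≥ 1 ✓
(19, 8, 11, 12, 6) → min 6  ≥ 1 ✓
(8, 11, 12, 6, 19) → min 6  ≥ 1 ✓
(11, 12, 6, 19, 14) → min 6  ≥ 1 ✓
(12, 6, 19, 14, 8) → min 6  ≥ 1 ✓
(6, 19, 14, 8, 11) → min 6  ≥ 1 ✓
(19, 14, 8, 11, 7) → min 7  ≥ 1 ✓
(14, 8, 11, 7, 7) → min 7  ≥ 1 ✓
(8, 11, 7, 7, 9) → min 7  ≥ 1 ✓
(11, 7, 7, 9, 3) → min 3  ≥ 1 ✓
(7, 7, 9, 3, 4) → min 3  ≥ 1 ✓
(7, 9, 3, 4, 1) → min 1  ≥ 1 ✓
(9, 3, 4, 1, 1) → min 1  ≥ 1 ✓
(3, 4, 1, 1, 16) → min 1  ≥ 1 ✓
(4, 1, 1, 16, 0) → min 0
(1, 1, 16, 0, 8) → min 0
(1, 16, 0, 8, 2) → min 0
(16, 0, 8, 2, 9) → min 0
15 windows satisfy the condition.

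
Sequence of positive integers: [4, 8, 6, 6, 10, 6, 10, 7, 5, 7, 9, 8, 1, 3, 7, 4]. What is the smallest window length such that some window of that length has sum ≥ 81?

add 4: running sum 4 < 81
add 8: running sum 12 < 81
add 6: running sum 18 < 81
add 6: running sum 24 < 81
add 10: running sum 34 < 81
add 6: running sum 40 < 81
add 10: running sum 50 < 81
add 7: running sum 57 < 81
add 5: running sum 62 < 81
add 7: running sum 69 < 81
add 9: running sum 78 < 81
end 11: [8, 6, 6, 10, 6, 10, 7, 5, 7, 9, 8] sum 82, len 11
end 12: [8, 6, 6, 10, 6, 10, 7, 5, 7, 9, 8, 1] sum 83, len 12
end 13: [8, 6, 6, 10, 6, 10, 7, 5, 7, 9, 8, 1, 3] sum 86, len 13
end 14: [6, 6, 10, 6, 10, 7, 5, 7, 9, 8, 1, 3, 7] sum 85, len 13
end 15: [6, 10, 6, 10, 7, 5, 7, 9, 8, 1, 3, 7, 4] sum 83, len 13
Shortest qualifying length: 11.

11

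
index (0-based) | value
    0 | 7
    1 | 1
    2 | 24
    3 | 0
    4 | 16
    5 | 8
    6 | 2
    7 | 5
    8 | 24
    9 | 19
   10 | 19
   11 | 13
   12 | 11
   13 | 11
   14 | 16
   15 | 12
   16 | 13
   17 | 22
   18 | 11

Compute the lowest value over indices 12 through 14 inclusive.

11

Elements at indices 12..14: 11, 11, 16
min(11, 11, 16) = 11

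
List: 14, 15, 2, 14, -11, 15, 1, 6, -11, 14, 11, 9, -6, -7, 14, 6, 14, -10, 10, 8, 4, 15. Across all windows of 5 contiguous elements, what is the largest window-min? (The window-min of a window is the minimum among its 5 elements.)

[14, 15, 2, 14, -11] → min -11
[15, 2, 14, -11, 15] → min -11
[2, 14, -11, 15, 1] → min -11
[14, -11, 15, 1, 6] → min -11
[-11, 15, 1, 6, -11] → min -11
[15, 1, 6, -11, 14] → min -11
[1, 6, -11, 14, 11] → min -11
[6, -11, 14, 11, 9] → min -11
[-11, 14, 11, 9, -6] → min -11
[14, 11, 9, -6, -7] → min -7
[11, 9, -6, -7, 14] → min -7
[9, -6, -7, 14, 6] → min -7
[-6, -7, 14, 6, 14] → min -7
[-7, 14, 6, 14, -10] → min -10
[14, 6, 14, -10, 10] → min -10
[6, 14, -10, 10, 8] → min -10
[14, -10, 10, 8, 4] → min -10
[-10, 10, 8, 4, 15] → min -10
Largest of these is -7.

-7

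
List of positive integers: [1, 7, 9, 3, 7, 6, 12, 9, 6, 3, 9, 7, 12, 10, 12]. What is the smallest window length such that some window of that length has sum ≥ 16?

Extend right; whenever the sum reaches 16, record the length and shrink from the left:
add 1: running sum 1 < 16
add 7: running sum 8 < 16
end 2: [7, 9] sum 16, len 2
end 3: [7, 9, 3] sum 19, len 3
end 4: [9, 3, 7] sum 19, len 3
end 5: [3, 7, 6] sum 16, len 3
end 6: [6, 12] sum 18, len 2
end 7: [12, 9] sum 21, len 2
end 8: [12, 9, 6] sum 27, len 3
end 9: [9, 6, 3] sum 18, len 3
end 10: [6, 3, 9] sum 18, len 3
end 11: [9, 7] sum 16, len 2
end 12: [7, 12] sum 19, len 2
end 13: [12, 10] sum 22, len 2
end 14: [10, 12] sum 22, len 2
Shortest qualifying length: 2.

2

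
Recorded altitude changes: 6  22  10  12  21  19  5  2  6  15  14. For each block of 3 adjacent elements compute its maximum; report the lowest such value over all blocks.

6 22 10 → max 22
22 10 12 → max 22
10 12 21 → max 21
12 21 19 → max 21
21 19 5 → max 21
19 5 2 → max 19
5 2 6 → max 6
2 6 15 → max 15
6 15 14 → max 15
Lowest of these is 6.

6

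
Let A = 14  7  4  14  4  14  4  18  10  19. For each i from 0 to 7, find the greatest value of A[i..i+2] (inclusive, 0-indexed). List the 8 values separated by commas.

14 7 4 → max 14
7 4 14 → max 14
4 14 4 → max 14
14 4 14 → max 14
4 14 4 → max 14
14 4 18 → max 18
4 18 10 → max 18
18 10 19 → max 19

14, 14, 14, 14, 14, 18, 18, 19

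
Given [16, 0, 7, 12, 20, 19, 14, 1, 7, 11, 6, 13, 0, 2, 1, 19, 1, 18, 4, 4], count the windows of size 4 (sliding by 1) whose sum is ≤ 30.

[16, 0, 7, 12] → sum 35
[0, 7, 12, 20] → sum 39
[7, 12, 20, 19] → sum 58
[12, 20, 19, 14] → sum 65
[20, 19, 14, 1] → sum 54
[19, 14, 1, 7] → sum 41
[14, 1, 7, 11] → sum 33
[1, 7, 11, 6] → sum 25  ≤ 30 ✓
[7, 11, 6, 13] → sum 37
[11, 6, 13, 0] → sum 30  ≤ 30 ✓
[6, 13, 0, 2] → sum 21  ≤ 30 ✓
[13, 0, 2, 1] → sum 16  ≤ 30 ✓
[0, 2, 1, 19] → sum 22  ≤ 30 ✓
[2, 1, 19, 1] → sum 23  ≤ 30 ✓
[1, 19, 1, 18] → sum 39
[19, 1, 18, 4] → sum 42
[1, 18, 4, 4] → sum 27  ≤ 30 ✓
7 windows satisfy the condition.

7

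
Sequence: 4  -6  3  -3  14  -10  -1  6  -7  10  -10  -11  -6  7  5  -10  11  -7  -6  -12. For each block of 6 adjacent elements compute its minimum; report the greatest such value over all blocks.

-10

Each size-6 window and its min:
4 -6 3 -3 14 -10 → min -10
-6 3 -3 14 -10 -1 → min -10
3 -3 14 -10 -1 6 → min -10
-3 14 -10 -1 6 -7 → min -10
14 -10 -1 6 -7 10 → min -10
-10 -1 6 -7 10 -10 → min -10
-1 6 -7 10 -10 -11 → min -11
6 -7 10 -10 -11 -6 → min -11
-7 10 -10 -11 -6 7 → min -11
10 -10 -11 -6 7 5 → min -11
-10 -11 -6 7 5 -10 → min -11
-11 -6 7 5 -10 11 → min -11
-6 7 5 -10 11 -7 → min -10
7 5 -10 11 -7 -6 → min -10
5 -10 11 -7 -6 -12 → min -12
Greatest of these is -10.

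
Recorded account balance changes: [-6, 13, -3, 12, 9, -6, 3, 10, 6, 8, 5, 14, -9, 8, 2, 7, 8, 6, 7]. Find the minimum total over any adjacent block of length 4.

Window sums for each of the 16 positions:
[-6, 13, -3, 12] → sum 16
[13, -3, 12, 9] → sum 31
[-3, 12, 9, -6] → sum 12
[12, 9, -6, 3] → sum 18
[9, -6, 3, 10] → sum 16
[-6, 3, 10, 6] → sum 13
[3, 10, 6, 8] → sum 27
[10, 6, 8, 5] → sum 29
[6, 8, 5, 14] → sum 33
[8, 5, 14, -9] → sum 18
[5, 14, -9, 8] → sum 18
[14, -9, 8, 2] → sum 15
[-9, 8, 2, 7] → sum 8
[8, 2, 7, 8] → sum 25
[2, 7, 8, 6] → sum 23
[7, 8, 6, 7] → sum 28
Minimum of these is 8.

8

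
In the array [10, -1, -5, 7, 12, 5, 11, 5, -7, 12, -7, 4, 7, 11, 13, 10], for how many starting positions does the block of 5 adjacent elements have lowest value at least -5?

5

[10, -1, -5, 7, 12] → min -5  ≥ -5 ✓
[-1, -5, 7, 12, 5] → min -5  ≥ -5 ✓
[-5, 7, 12, 5, 11] → min -5  ≥ -5 ✓
[7, 12, 5, 11, 5] → min 5  ≥ -5 ✓
[12, 5, 11, 5, -7] → min -7
[5, 11, 5, -7, 12] → min -7
[11, 5, -7, 12, -7] → min -7
[5, -7, 12, -7, 4] → min -7
[-7, 12, -7, 4, 7] → min -7
[12, -7, 4, 7, 11] → min -7
[-7, 4, 7, 11, 13] → min -7
[4, 7, 11, 13, 10] → min 4  ≥ -5 ✓
5 windows satisfy the condition.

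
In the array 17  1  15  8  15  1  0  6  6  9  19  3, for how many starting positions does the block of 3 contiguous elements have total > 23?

6

[17, 1, 15] → sum 33  > 23 ✓
[1, 15, 8] → sum 24  > 23 ✓
[15, 8, 15] → sum 38  > 23 ✓
[8, 15, 1] → sum 24  > 23 ✓
[15, 1, 0] → sum 16
[1, 0, 6] → sum 7
[0, 6, 6] → sum 12
[6, 6, 9] → sum 21
[6, 9, 19] → sum 34  > 23 ✓
[9, 19, 3] → sum 31  > 23 ✓
6 windows satisfy the condition.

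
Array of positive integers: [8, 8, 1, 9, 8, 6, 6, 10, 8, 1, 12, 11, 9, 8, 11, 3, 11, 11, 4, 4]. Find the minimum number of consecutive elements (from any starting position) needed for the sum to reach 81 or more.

10

Extend right; whenever the sum reaches 81, record the length and shrink from the left:
add 8: running sum 8 < 81
add 8: running sum 16 < 81
add 1: running sum 17 < 81
add 9: running sum 26 < 81
add 8: running sum 34 < 81
add 6: running sum 40 < 81
add 6: running sum 46 < 81
add 10: running sum 56 < 81
add 8: running sum 64 < 81
add 1: running sum 65 < 81
add 12: running sum 77 < 81
add 11: shortest ending here [8, 8, 1, 9, 8, 6, 6, 10, 8, 1, 12, 11] sum 88, len 12
add 9: shortest ending here [1, 9, 8, 6, 6, 10, 8, 1, 12, 11, 9] sum 81, len 11
add 8: shortest ending here [9, 8, 6, 6, 10, 8, 1, 12, 11, 9, 8] sum 88, len 11
add 11: shortest ending here [6, 6, 10, 8, 1, 12, 11, 9, 8, 11] sum 82, len 10
add 3: shortest ending here [6, 6, 10, 8, 1, 12, 11, 9, 8, 11, 3] sum 85, len 11
add 11: shortest ending here [10, 8, 1, 12, 11, 9, 8, 11, 3, 11] sum 84, len 10
add 11: shortest ending here [8, 1, 12, 11, 9, 8, 11, 3, 11, 11] sum 85, len 10
add 4: shortest ending here [1, 12, 11, 9, 8, 11, 3, 11, 11, 4] sum 81, len 10
add 4: shortest ending here [12, 11, 9, 8, 11, 3, 11, 11, 4, 4] sum 84, len 10
Shortest qualifying length: 10.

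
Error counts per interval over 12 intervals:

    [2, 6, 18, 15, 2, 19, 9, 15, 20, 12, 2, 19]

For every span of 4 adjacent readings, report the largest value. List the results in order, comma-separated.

[2, 6, 18, 15] → max 18
[6, 18, 15, 2] → max 18
[18, 15, 2, 19] → max 19
[15, 2, 19, 9] → max 19
[2, 19, 9, 15] → max 19
[19, 9, 15, 20] → max 20
[9, 15, 20, 12] → max 20
[15, 20, 12, 2] → max 20
[20, 12, 2, 19] → max 20

18, 18, 19, 19, 19, 20, 20, 20, 20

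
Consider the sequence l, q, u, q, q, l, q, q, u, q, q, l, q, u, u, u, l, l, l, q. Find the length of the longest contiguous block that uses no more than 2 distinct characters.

6

add l: window [l] (1 distinct), len 1
add q: window [l, q] (2 distinct), len 2
add u: window [q, u] (2 distinct), len 2
add q: window [q, u, q] (2 distinct), len 3
add q: window [q, u, q, q] (2 distinct), len 4
add l: window [q, q, l] (2 distinct), len 3
add q: window [q, q, l, q] (2 distinct), len 4
add q: window [q, q, l, q, q] (2 distinct), len 5
add u: window [q, q, u] (2 distinct), len 3
add q: window [q, q, u, q] (2 distinct), len 4
add q: window [q, q, u, q, q] (2 distinct), len 5
add l: window [q, q, l] (2 distinct), len 3
add q: window [q, q, l, q] (2 distinct), len 4
add u: window [q, u] (2 distinct), len 2
add u: window [q, u, u] (2 distinct), len 3
add u: window [q, u, u, u] (2 distinct), len 4
add l: window [u, u, u, l] (2 distinct), len 4
add l: window [u, u, u, l, l] (2 distinct), len 5
add l: window [u, u, u, l, l, l] (2 distinct), len 6
add q: window [l, l, l, q] (2 distinct), len 4
Longest length with ≤2 distinct: 6.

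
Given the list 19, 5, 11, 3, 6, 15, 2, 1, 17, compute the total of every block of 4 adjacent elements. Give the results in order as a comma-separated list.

Sliding a size-4 window across the 9 values:
(19, 5, 11, 3) → sum 38
(5, 11, 3, 6) → sum 25
(11, 3, 6, 15) → sum 35
(3, 6, 15, 2) → sum 26
(6, 15, 2, 1) → sum 24
(15, 2, 1, 17) → sum 35

38, 25, 35, 26, 24, 35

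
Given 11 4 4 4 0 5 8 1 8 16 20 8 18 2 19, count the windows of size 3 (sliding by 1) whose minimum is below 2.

6

11 4 4 → min 4
4 4 4 → min 4
4 4 0 → min 0  < 2 ✓
4 0 5 → min 0  < 2 ✓
0 5 8 → min 0  < 2 ✓
5 8 1 → min 1  < 2 ✓
8 1 8 → min 1  < 2 ✓
1 8 16 → min 1  < 2 ✓
8 16 20 → min 8
16 20 8 → min 8
20 8 18 → min 8
8 18 2 → min 2
18 2 19 → min 2
6 windows satisfy the condition.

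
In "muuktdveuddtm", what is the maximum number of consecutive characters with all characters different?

add m: [m] len 1
add u: [m, u] len 2
add u (repeat u, move left end past it): [u] len 1
add k: [u, k] len 2
add t: [u, k, t] len 3
add d: [u, k, t, d] len 4
add v: [u, k, t, d, v] len 5
add e: [u, k, t, d, v, e] len 6
add u (repeat u, move left end past it): [k, t, d, v, e, u] len 6
add d (repeat d, move left end past it): [v, e, u, d] len 4
add d (repeat d, move left end past it): [d] len 1
add t: [d, t] len 2
add m: [d, t, m] len 3
Longest all-distinct length: 6.

6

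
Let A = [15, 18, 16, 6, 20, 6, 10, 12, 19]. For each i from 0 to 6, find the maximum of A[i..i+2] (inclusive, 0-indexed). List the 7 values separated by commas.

18, 18, 20, 20, 20, 12, 19

(15, 18, 16) → max 18
(18, 16, 6) → max 18
(16, 6, 20) → max 20
(6, 20, 6) → max 20
(20, 6, 10) → max 20
(6, 10, 12) → max 12
(10, 12, 19) → max 19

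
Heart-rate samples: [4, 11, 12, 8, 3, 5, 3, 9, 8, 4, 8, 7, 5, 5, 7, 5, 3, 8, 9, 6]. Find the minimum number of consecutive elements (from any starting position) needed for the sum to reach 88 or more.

add 4: running sum 4 < 88
add 11: running sum 15 < 88
add 12: running sum 27 < 88
add 8: running sum 35 < 88
add 3: running sum 38 < 88
add 5: running sum 43 < 88
add 3: running sum 46 < 88
add 9: running sum 55 < 88
add 8: running sum 63 < 88
add 4: running sum 67 < 88
add 8: running sum 75 < 88
add 7: running sum 82 < 88
add 5: running sum 87 < 88
add 5: shortest ending here [11, 12, 8, 3, 5, 3, 9, 8, 4, 8, 7, 5, 5] sum 88, len 13
add 7: shortest ending here [11, 12, 8, 3, 5, 3, 9, 8, 4, 8, 7, 5, 5, 7] sum 95, len 14
add 5: shortest ending here [12, 8, 3, 5, 3, 9, 8, 4, 8, 7, 5, 5, 7, 5] sum 89, len 14
add 3: shortest ending here [12, 8, 3, 5, 3, 9, 8, 4, 8, 7, 5, 5, 7, 5, 3] sum 92, len 15
add 8: shortest ending here [8, 3, 5, 3, 9, 8, 4, 8, 7, 5, 5, 7, 5, 3, 8] sum 88, len 15
add 9: shortest ending here [3, 5, 3, 9, 8, 4, 8, 7, 5, 5, 7, 5, 3, 8, 9] sum 89, len 15
add 6: shortest ending here [5, 3, 9, 8, 4, 8, 7, 5, 5, 7, 5, 3, 8, 9, 6] sum 92, len 15
Shortest qualifying length: 13.

13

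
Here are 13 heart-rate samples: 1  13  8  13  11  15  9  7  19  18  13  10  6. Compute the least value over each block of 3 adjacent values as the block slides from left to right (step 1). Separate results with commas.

[1, 13, 8] → min 1
[13, 8, 13] → min 8
[8, 13, 11] → min 8
[13, 11, 15] → min 11
[11, 15, 9] → min 9
[15, 9, 7] → min 7
[9, 7, 19] → min 7
[7, 19, 18] → min 7
[19, 18, 13] → min 13
[18, 13, 10] → min 10
[13, 10, 6] → min 6

1, 8, 8, 11, 9, 7, 7, 7, 13, 10, 6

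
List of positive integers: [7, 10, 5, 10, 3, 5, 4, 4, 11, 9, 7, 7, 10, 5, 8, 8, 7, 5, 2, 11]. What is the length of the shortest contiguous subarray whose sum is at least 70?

9

add 7: running sum 7 < 70
add 10: running sum 17 < 70
add 5: running sum 22 < 70
add 10: running sum 32 < 70
add 3: running sum 35 < 70
add 5: running sum 40 < 70
add 4: running sum 44 < 70
add 4: running sum 48 < 70
add 11: running sum 59 < 70
add 9: running sum 68 < 70
end 10: [7, 10, 5, 10, 3, 5, 4, 4, 11, 9, 7] sum 75, len 11
end 11: [10, 5, 10, 3, 5, 4, 4, 11, 9, 7, 7] sum 75, len 11
end 12: [10, 3, 5, 4, 4, 11, 9, 7, 7, 10] sum 70, len 10
end 13: [10, 3, 5, 4, 4, 11, 9, 7, 7, 10, 5] sum 75, len 11
end 14: [5, 4, 4, 11, 9, 7, 7, 10, 5, 8] sum 70, len 10
end 15: [4, 4, 11, 9, 7, 7, 10, 5, 8, 8] sum 73, len 10
end 16: [11, 9, 7, 7, 10, 5, 8, 8, 7] sum 72, len 9
end 17: [11, 9, 7, 7, 10, 5, 8, 8, 7, 5] sum 77, len 10
end 18: [11, 9, 7, 7, 10, 5, 8, 8, 7, 5, 2] sum 79, len 11
end 19: [7, 7, 10, 5, 8, 8, 7, 5, 2, 11] sum 70, len 10
Shortest qualifying length: 9.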